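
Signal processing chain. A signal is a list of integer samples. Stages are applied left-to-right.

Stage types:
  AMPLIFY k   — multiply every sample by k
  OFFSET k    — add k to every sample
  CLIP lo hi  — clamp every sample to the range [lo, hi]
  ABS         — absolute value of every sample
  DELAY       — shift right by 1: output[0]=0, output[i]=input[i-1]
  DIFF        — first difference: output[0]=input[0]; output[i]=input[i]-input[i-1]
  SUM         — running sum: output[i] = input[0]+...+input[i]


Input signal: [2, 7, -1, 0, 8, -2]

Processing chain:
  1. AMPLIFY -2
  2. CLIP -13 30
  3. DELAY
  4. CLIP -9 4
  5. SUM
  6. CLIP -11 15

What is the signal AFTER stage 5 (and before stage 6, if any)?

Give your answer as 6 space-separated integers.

Answer: 0 -4 -13 -11 -11 -20

Derivation:
Input: [2, 7, -1, 0, 8, -2]
Stage 1 (AMPLIFY -2): 2*-2=-4, 7*-2=-14, -1*-2=2, 0*-2=0, 8*-2=-16, -2*-2=4 -> [-4, -14, 2, 0, -16, 4]
Stage 2 (CLIP -13 30): clip(-4,-13,30)=-4, clip(-14,-13,30)=-13, clip(2,-13,30)=2, clip(0,-13,30)=0, clip(-16,-13,30)=-13, clip(4,-13,30)=4 -> [-4, -13, 2, 0, -13, 4]
Stage 3 (DELAY): [0, -4, -13, 2, 0, -13] = [0, -4, -13, 2, 0, -13] -> [0, -4, -13, 2, 0, -13]
Stage 4 (CLIP -9 4): clip(0,-9,4)=0, clip(-4,-9,4)=-4, clip(-13,-9,4)=-9, clip(2,-9,4)=2, clip(0,-9,4)=0, clip(-13,-9,4)=-9 -> [0, -4, -9, 2, 0, -9]
Stage 5 (SUM): sum[0..0]=0, sum[0..1]=-4, sum[0..2]=-13, sum[0..3]=-11, sum[0..4]=-11, sum[0..5]=-20 -> [0, -4, -13, -11, -11, -20]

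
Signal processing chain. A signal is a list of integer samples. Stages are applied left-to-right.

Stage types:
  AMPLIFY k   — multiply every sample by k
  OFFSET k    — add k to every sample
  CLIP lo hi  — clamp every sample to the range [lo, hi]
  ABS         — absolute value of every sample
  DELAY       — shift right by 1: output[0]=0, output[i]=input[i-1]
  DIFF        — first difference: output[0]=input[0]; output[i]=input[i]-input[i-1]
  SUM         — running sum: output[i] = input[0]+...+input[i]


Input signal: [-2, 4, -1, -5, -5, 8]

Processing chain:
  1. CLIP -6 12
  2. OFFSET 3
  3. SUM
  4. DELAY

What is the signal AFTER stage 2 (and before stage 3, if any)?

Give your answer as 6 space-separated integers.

Input: [-2, 4, -1, -5, -5, 8]
Stage 1 (CLIP -6 12): clip(-2,-6,12)=-2, clip(4,-6,12)=4, clip(-1,-6,12)=-1, clip(-5,-6,12)=-5, clip(-5,-6,12)=-5, clip(8,-6,12)=8 -> [-2, 4, -1, -5, -5, 8]
Stage 2 (OFFSET 3): -2+3=1, 4+3=7, -1+3=2, -5+3=-2, -5+3=-2, 8+3=11 -> [1, 7, 2, -2, -2, 11]

Answer: 1 7 2 -2 -2 11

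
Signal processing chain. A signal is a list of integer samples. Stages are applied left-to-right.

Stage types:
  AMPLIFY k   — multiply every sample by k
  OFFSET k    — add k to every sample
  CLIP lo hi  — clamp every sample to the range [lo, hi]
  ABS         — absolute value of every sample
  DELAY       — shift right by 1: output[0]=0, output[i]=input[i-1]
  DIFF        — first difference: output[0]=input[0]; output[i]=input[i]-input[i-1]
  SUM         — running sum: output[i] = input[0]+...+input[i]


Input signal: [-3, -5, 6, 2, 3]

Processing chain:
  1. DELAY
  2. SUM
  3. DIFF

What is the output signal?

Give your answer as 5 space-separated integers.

Input: [-3, -5, 6, 2, 3]
Stage 1 (DELAY): [0, -3, -5, 6, 2] = [0, -3, -5, 6, 2] -> [0, -3, -5, 6, 2]
Stage 2 (SUM): sum[0..0]=0, sum[0..1]=-3, sum[0..2]=-8, sum[0..3]=-2, sum[0..4]=0 -> [0, -3, -8, -2, 0]
Stage 3 (DIFF): s[0]=0, -3-0=-3, -8--3=-5, -2--8=6, 0--2=2 -> [0, -3, -5, 6, 2]

Answer: 0 -3 -5 6 2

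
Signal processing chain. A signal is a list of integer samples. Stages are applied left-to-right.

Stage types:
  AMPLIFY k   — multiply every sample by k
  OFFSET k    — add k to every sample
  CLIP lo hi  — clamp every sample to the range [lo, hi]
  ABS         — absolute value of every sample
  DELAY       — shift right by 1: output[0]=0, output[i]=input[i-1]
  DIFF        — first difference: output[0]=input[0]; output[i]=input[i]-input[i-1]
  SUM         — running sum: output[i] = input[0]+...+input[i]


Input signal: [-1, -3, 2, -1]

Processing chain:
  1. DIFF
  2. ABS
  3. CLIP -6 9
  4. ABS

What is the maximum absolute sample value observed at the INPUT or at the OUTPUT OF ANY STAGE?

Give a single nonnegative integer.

Input: [-1, -3, 2, -1] (max |s|=3)
Stage 1 (DIFF): s[0]=-1, -3--1=-2, 2--3=5, -1-2=-3 -> [-1, -2, 5, -3] (max |s|=5)
Stage 2 (ABS): |-1|=1, |-2|=2, |5|=5, |-3|=3 -> [1, 2, 5, 3] (max |s|=5)
Stage 3 (CLIP -6 9): clip(1,-6,9)=1, clip(2,-6,9)=2, clip(5,-6,9)=5, clip(3,-6,9)=3 -> [1, 2, 5, 3] (max |s|=5)
Stage 4 (ABS): |1|=1, |2|=2, |5|=5, |3|=3 -> [1, 2, 5, 3] (max |s|=5)
Overall max amplitude: 5

Answer: 5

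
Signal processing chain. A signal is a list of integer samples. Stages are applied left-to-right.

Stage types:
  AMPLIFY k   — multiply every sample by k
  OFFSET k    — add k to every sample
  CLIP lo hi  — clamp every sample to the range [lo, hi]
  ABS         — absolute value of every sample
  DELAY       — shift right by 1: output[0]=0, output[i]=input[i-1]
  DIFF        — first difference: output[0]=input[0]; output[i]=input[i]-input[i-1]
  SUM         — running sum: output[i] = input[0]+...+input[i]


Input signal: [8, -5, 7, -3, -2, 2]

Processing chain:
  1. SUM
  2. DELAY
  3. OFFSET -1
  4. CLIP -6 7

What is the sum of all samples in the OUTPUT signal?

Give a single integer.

Input: [8, -5, 7, -3, -2, 2]
Stage 1 (SUM): sum[0..0]=8, sum[0..1]=3, sum[0..2]=10, sum[0..3]=7, sum[0..4]=5, sum[0..5]=7 -> [8, 3, 10, 7, 5, 7]
Stage 2 (DELAY): [0, 8, 3, 10, 7, 5] = [0, 8, 3, 10, 7, 5] -> [0, 8, 3, 10, 7, 5]
Stage 3 (OFFSET -1): 0+-1=-1, 8+-1=7, 3+-1=2, 10+-1=9, 7+-1=6, 5+-1=4 -> [-1, 7, 2, 9, 6, 4]
Stage 4 (CLIP -6 7): clip(-1,-6,7)=-1, clip(7,-6,7)=7, clip(2,-6,7)=2, clip(9,-6,7)=7, clip(6,-6,7)=6, clip(4,-6,7)=4 -> [-1, 7, 2, 7, 6, 4]
Output sum: 25

Answer: 25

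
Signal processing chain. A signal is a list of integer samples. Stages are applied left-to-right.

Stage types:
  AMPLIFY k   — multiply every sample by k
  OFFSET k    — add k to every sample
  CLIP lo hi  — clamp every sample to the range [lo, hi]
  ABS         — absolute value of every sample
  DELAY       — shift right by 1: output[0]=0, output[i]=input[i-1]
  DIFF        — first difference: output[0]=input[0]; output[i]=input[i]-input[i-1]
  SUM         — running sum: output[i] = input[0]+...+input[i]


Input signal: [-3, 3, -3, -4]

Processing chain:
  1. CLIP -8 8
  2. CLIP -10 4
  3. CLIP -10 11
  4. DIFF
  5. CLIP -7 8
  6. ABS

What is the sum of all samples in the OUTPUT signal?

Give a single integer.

Answer: 16

Derivation:
Input: [-3, 3, -3, -4]
Stage 1 (CLIP -8 8): clip(-3,-8,8)=-3, clip(3,-8,8)=3, clip(-3,-8,8)=-3, clip(-4,-8,8)=-4 -> [-3, 3, -3, -4]
Stage 2 (CLIP -10 4): clip(-3,-10,4)=-3, clip(3,-10,4)=3, clip(-3,-10,4)=-3, clip(-4,-10,4)=-4 -> [-3, 3, -3, -4]
Stage 3 (CLIP -10 11): clip(-3,-10,11)=-3, clip(3,-10,11)=3, clip(-3,-10,11)=-3, clip(-4,-10,11)=-4 -> [-3, 3, -3, -4]
Stage 4 (DIFF): s[0]=-3, 3--3=6, -3-3=-6, -4--3=-1 -> [-3, 6, -6, -1]
Stage 5 (CLIP -7 8): clip(-3,-7,8)=-3, clip(6,-7,8)=6, clip(-6,-7,8)=-6, clip(-1,-7,8)=-1 -> [-3, 6, -6, -1]
Stage 6 (ABS): |-3|=3, |6|=6, |-6|=6, |-1|=1 -> [3, 6, 6, 1]
Output sum: 16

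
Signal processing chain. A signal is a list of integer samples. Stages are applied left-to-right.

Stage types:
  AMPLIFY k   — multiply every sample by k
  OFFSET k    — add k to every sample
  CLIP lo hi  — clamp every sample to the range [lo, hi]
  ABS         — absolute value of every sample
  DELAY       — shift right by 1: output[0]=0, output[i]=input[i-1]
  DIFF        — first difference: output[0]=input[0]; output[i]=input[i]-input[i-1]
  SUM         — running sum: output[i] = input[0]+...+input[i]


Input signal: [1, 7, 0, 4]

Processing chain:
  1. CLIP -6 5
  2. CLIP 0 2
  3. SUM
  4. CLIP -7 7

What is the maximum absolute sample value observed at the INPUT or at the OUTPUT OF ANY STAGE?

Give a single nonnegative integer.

Input: [1, 7, 0, 4] (max |s|=7)
Stage 1 (CLIP -6 5): clip(1,-6,5)=1, clip(7,-6,5)=5, clip(0,-6,5)=0, clip(4,-6,5)=4 -> [1, 5, 0, 4] (max |s|=5)
Stage 2 (CLIP 0 2): clip(1,0,2)=1, clip(5,0,2)=2, clip(0,0,2)=0, clip(4,0,2)=2 -> [1, 2, 0, 2] (max |s|=2)
Stage 3 (SUM): sum[0..0]=1, sum[0..1]=3, sum[0..2]=3, sum[0..3]=5 -> [1, 3, 3, 5] (max |s|=5)
Stage 4 (CLIP -7 7): clip(1,-7,7)=1, clip(3,-7,7)=3, clip(3,-7,7)=3, clip(5,-7,7)=5 -> [1, 3, 3, 5] (max |s|=5)
Overall max amplitude: 7

Answer: 7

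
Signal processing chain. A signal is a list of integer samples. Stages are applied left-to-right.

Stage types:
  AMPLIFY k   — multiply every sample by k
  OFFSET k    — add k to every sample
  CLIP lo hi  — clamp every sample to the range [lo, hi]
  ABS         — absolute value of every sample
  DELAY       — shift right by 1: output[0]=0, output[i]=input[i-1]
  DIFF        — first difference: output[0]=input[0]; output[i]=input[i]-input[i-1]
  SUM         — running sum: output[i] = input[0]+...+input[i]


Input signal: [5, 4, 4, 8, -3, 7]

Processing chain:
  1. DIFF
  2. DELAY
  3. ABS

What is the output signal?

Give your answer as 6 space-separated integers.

Answer: 0 5 1 0 4 11

Derivation:
Input: [5, 4, 4, 8, -3, 7]
Stage 1 (DIFF): s[0]=5, 4-5=-1, 4-4=0, 8-4=4, -3-8=-11, 7--3=10 -> [5, -1, 0, 4, -11, 10]
Stage 2 (DELAY): [0, 5, -1, 0, 4, -11] = [0, 5, -1, 0, 4, -11] -> [0, 5, -1, 0, 4, -11]
Stage 3 (ABS): |0|=0, |5|=5, |-1|=1, |0|=0, |4|=4, |-11|=11 -> [0, 5, 1, 0, 4, 11]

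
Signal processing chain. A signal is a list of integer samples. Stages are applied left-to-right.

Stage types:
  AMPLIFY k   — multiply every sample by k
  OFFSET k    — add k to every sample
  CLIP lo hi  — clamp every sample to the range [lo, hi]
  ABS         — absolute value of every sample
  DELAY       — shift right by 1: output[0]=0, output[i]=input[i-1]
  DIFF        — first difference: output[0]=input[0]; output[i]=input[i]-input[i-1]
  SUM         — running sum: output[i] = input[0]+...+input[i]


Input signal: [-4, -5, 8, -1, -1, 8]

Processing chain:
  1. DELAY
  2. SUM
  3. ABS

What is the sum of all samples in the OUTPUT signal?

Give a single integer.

Answer: 19

Derivation:
Input: [-4, -5, 8, -1, -1, 8]
Stage 1 (DELAY): [0, -4, -5, 8, -1, -1] = [0, -4, -5, 8, -1, -1] -> [0, -4, -5, 8, -1, -1]
Stage 2 (SUM): sum[0..0]=0, sum[0..1]=-4, sum[0..2]=-9, sum[0..3]=-1, sum[0..4]=-2, sum[0..5]=-3 -> [0, -4, -9, -1, -2, -3]
Stage 3 (ABS): |0|=0, |-4|=4, |-9|=9, |-1|=1, |-2|=2, |-3|=3 -> [0, 4, 9, 1, 2, 3]
Output sum: 19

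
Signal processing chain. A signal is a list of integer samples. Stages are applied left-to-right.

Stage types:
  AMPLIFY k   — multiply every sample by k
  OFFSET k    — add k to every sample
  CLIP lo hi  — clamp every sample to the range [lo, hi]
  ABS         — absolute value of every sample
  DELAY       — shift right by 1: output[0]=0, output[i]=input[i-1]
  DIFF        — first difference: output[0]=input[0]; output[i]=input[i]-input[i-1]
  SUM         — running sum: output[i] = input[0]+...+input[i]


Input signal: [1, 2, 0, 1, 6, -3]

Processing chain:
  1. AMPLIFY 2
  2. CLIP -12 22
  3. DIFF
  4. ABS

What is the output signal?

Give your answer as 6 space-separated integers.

Answer: 2 2 4 2 10 18

Derivation:
Input: [1, 2, 0, 1, 6, -3]
Stage 1 (AMPLIFY 2): 1*2=2, 2*2=4, 0*2=0, 1*2=2, 6*2=12, -3*2=-6 -> [2, 4, 0, 2, 12, -6]
Stage 2 (CLIP -12 22): clip(2,-12,22)=2, clip(4,-12,22)=4, clip(0,-12,22)=0, clip(2,-12,22)=2, clip(12,-12,22)=12, clip(-6,-12,22)=-6 -> [2, 4, 0, 2, 12, -6]
Stage 3 (DIFF): s[0]=2, 4-2=2, 0-4=-4, 2-0=2, 12-2=10, -6-12=-18 -> [2, 2, -4, 2, 10, -18]
Stage 4 (ABS): |2|=2, |2|=2, |-4|=4, |2|=2, |10|=10, |-18|=18 -> [2, 2, 4, 2, 10, 18]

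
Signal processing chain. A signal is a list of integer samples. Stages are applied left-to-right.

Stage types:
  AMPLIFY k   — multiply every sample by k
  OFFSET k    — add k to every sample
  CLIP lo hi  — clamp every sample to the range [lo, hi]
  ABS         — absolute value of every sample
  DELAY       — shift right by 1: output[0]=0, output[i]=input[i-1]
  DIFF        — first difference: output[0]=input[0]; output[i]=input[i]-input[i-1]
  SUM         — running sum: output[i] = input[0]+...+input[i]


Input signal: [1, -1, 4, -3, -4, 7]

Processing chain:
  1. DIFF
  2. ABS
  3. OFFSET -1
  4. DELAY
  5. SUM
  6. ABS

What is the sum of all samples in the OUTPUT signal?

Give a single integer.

Input: [1, -1, 4, -3, -4, 7]
Stage 1 (DIFF): s[0]=1, -1-1=-2, 4--1=5, -3-4=-7, -4--3=-1, 7--4=11 -> [1, -2, 5, -7, -1, 11]
Stage 2 (ABS): |1|=1, |-2|=2, |5|=5, |-7|=7, |-1|=1, |11|=11 -> [1, 2, 5, 7, 1, 11]
Stage 3 (OFFSET -1): 1+-1=0, 2+-1=1, 5+-1=4, 7+-1=6, 1+-1=0, 11+-1=10 -> [0, 1, 4, 6, 0, 10]
Stage 4 (DELAY): [0, 0, 1, 4, 6, 0] = [0, 0, 1, 4, 6, 0] -> [0, 0, 1, 4, 6, 0]
Stage 5 (SUM): sum[0..0]=0, sum[0..1]=0, sum[0..2]=1, sum[0..3]=5, sum[0..4]=11, sum[0..5]=11 -> [0, 0, 1, 5, 11, 11]
Stage 6 (ABS): |0|=0, |0|=0, |1|=1, |5|=5, |11|=11, |11|=11 -> [0, 0, 1, 5, 11, 11]
Output sum: 28

Answer: 28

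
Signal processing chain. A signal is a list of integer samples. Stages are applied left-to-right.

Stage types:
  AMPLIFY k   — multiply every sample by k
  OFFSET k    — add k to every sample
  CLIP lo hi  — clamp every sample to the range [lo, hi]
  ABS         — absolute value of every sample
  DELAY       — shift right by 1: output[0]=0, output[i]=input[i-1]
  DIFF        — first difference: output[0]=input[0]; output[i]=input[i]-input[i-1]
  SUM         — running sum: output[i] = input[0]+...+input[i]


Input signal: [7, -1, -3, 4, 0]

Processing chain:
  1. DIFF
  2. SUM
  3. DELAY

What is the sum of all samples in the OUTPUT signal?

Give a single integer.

Input: [7, -1, -3, 4, 0]
Stage 1 (DIFF): s[0]=7, -1-7=-8, -3--1=-2, 4--3=7, 0-4=-4 -> [7, -8, -2, 7, -4]
Stage 2 (SUM): sum[0..0]=7, sum[0..1]=-1, sum[0..2]=-3, sum[0..3]=4, sum[0..4]=0 -> [7, -1, -3, 4, 0]
Stage 3 (DELAY): [0, 7, -1, -3, 4] = [0, 7, -1, -3, 4] -> [0, 7, -1, -3, 4]
Output sum: 7

Answer: 7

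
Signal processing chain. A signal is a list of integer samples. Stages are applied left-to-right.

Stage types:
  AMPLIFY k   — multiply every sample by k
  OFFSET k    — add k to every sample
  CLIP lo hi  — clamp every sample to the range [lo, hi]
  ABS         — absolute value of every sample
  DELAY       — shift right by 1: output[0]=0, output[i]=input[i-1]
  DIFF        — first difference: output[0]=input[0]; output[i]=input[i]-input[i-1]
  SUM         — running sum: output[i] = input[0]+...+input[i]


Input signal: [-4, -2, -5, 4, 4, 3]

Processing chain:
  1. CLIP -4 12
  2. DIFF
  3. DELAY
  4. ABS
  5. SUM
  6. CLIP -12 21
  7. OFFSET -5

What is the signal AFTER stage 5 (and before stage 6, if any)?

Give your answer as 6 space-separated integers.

Input: [-4, -2, -5, 4, 4, 3]
Stage 1 (CLIP -4 12): clip(-4,-4,12)=-4, clip(-2,-4,12)=-2, clip(-5,-4,12)=-4, clip(4,-4,12)=4, clip(4,-4,12)=4, clip(3,-4,12)=3 -> [-4, -2, -4, 4, 4, 3]
Stage 2 (DIFF): s[0]=-4, -2--4=2, -4--2=-2, 4--4=8, 4-4=0, 3-4=-1 -> [-4, 2, -2, 8, 0, -1]
Stage 3 (DELAY): [0, -4, 2, -2, 8, 0] = [0, -4, 2, -2, 8, 0] -> [0, -4, 2, -2, 8, 0]
Stage 4 (ABS): |0|=0, |-4|=4, |2|=2, |-2|=2, |8|=8, |0|=0 -> [0, 4, 2, 2, 8, 0]
Stage 5 (SUM): sum[0..0]=0, sum[0..1]=4, sum[0..2]=6, sum[0..3]=8, sum[0..4]=16, sum[0..5]=16 -> [0, 4, 6, 8, 16, 16]

Answer: 0 4 6 8 16 16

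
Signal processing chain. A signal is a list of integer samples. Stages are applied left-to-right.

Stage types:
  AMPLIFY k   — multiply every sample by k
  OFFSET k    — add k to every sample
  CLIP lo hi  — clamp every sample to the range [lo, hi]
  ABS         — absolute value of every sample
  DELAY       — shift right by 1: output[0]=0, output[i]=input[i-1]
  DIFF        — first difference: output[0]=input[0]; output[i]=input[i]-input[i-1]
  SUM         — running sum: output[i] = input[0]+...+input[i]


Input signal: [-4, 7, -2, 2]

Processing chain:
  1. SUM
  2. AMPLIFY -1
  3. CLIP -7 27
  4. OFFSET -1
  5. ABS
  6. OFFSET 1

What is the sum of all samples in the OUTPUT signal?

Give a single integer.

Input: [-4, 7, -2, 2]
Stage 1 (SUM): sum[0..0]=-4, sum[0..1]=3, sum[0..2]=1, sum[0..3]=3 -> [-4, 3, 1, 3]
Stage 2 (AMPLIFY -1): -4*-1=4, 3*-1=-3, 1*-1=-1, 3*-1=-3 -> [4, -3, -1, -3]
Stage 3 (CLIP -7 27): clip(4,-7,27)=4, clip(-3,-7,27)=-3, clip(-1,-7,27)=-1, clip(-3,-7,27)=-3 -> [4, -3, -1, -3]
Stage 4 (OFFSET -1): 4+-1=3, -3+-1=-4, -1+-1=-2, -3+-1=-4 -> [3, -4, -2, -4]
Stage 5 (ABS): |3|=3, |-4|=4, |-2|=2, |-4|=4 -> [3, 4, 2, 4]
Stage 6 (OFFSET 1): 3+1=4, 4+1=5, 2+1=3, 4+1=5 -> [4, 5, 3, 5]
Output sum: 17

Answer: 17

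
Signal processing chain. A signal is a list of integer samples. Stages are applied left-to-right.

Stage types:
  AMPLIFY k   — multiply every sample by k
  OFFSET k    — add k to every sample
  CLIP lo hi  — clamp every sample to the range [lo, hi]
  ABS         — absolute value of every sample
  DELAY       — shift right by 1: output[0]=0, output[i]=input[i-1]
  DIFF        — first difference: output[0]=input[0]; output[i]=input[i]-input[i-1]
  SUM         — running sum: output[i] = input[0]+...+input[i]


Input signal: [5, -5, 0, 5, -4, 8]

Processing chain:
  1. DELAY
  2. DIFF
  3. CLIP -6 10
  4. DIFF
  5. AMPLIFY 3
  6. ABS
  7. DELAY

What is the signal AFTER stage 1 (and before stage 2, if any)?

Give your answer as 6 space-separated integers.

Answer: 0 5 -5 0 5 -4

Derivation:
Input: [5, -5, 0, 5, -4, 8]
Stage 1 (DELAY): [0, 5, -5, 0, 5, -4] = [0, 5, -5, 0, 5, -4] -> [0, 5, -5, 0, 5, -4]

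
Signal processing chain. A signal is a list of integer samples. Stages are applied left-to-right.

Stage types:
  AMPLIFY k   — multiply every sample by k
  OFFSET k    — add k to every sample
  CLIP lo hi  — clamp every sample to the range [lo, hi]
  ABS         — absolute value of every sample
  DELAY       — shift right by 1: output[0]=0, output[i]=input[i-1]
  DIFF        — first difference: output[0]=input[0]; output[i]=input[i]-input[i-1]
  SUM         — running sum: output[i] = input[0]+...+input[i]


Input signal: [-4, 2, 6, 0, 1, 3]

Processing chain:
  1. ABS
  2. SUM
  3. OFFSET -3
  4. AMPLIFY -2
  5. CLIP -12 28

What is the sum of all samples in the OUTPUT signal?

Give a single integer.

Answer: -56

Derivation:
Input: [-4, 2, 6, 0, 1, 3]
Stage 1 (ABS): |-4|=4, |2|=2, |6|=6, |0|=0, |1|=1, |3|=3 -> [4, 2, 6, 0, 1, 3]
Stage 2 (SUM): sum[0..0]=4, sum[0..1]=6, sum[0..2]=12, sum[0..3]=12, sum[0..4]=13, sum[0..5]=16 -> [4, 6, 12, 12, 13, 16]
Stage 3 (OFFSET -3): 4+-3=1, 6+-3=3, 12+-3=9, 12+-3=9, 13+-3=10, 16+-3=13 -> [1, 3, 9, 9, 10, 13]
Stage 4 (AMPLIFY -2): 1*-2=-2, 3*-2=-6, 9*-2=-18, 9*-2=-18, 10*-2=-20, 13*-2=-26 -> [-2, -6, -18, -18, -20, -26]
Stage 5 (CLIP -12 28): clip(-2,-12,28)=-2, clip(-6,-12,28)=-6, clip(-18,-12,28)=-12, clip(-18,-12,28)=-12, clip(-20,-12,28)=-12, clip(-26,-12,28)=-12 -> [-2, -6, -12, -12, -12, -12]
Output sum: -56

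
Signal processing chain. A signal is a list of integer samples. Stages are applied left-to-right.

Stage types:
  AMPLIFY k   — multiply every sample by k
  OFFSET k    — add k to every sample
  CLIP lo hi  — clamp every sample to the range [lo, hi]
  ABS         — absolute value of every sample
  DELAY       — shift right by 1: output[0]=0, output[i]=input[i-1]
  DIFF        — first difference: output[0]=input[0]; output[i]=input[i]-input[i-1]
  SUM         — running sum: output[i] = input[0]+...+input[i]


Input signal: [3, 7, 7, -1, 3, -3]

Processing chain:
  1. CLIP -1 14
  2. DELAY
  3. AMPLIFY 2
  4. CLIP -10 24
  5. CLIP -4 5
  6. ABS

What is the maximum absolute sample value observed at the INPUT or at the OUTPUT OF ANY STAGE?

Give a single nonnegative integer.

Answer: 14

Derivation:
Input: [3, 7, 7, -1, 3, -3] (max |s|=7)
Stage 1 (CLIP -1 14): clip(3,-1,14)=3, clip(7,-1,14)=7, clip(7,-1,14)=7, clip(-1,-1,14)=-1, clip(3,-1,14)=3, clip(-3,-1,14)=-1 -> [3, 7, 7, -1, 3, -1] (max |s|=7)
Stage 2 (DELAY): [0, 3, 7, 7, -1, 3] = [0, 3, 7, 7, -1, 3] -> [0, 3, 7, 7, -1, 3] (max |s|=7)
Stage 3 (AMPLIFY 2): 0*2=0, 3*2=6, 7*2=14, 7*2=14, -1*2=-2, 3*2=6 -> [0, 6, 14, 14, -2, 6] (max |s|=14)
Stage 4 (CLIP -10 24): clip(0,-10,24)=0, clip(6,-10,24)=6, clip(14,-10,24)=14, clip(14,-10,24)=14, clip(-2,-10,24)=-2, clip(6,-10,24)=6 -> [0, 6, 14, 14, -2, 6] (max |s|=14)
Stage 5 (CLIP -4 5): clip(0,-4,5)=0, clip(6,-4,5)=5, clip(14,-4,5)=5, clip(14,-4,5)=5, clip(-2,-4,5)=-2, clip(6,-4,5)=5 -> [0, 5, 5, 5, -2, 5] (max |s|=5)
Stage 6 (ABS): |0|=0, |5|=5, |5|=5, |5|=5, |-2|=2, |5|=5 -> [0, 5, 5, 5, 2, 5] (max |s|=5)
Overall max amplitude: 14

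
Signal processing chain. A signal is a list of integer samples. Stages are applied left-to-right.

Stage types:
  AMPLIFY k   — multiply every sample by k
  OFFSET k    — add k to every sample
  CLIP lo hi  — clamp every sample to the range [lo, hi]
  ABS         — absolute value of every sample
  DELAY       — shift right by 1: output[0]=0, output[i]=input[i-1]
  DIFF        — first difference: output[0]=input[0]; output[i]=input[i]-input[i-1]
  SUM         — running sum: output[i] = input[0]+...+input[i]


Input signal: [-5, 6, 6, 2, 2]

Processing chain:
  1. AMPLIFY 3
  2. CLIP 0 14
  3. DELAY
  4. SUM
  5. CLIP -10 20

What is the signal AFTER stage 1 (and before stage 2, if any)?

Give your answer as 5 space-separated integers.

Answer: -15 18 18 6 6

Derivation:
Input: [-5, 6, 6, 2, 2]
Stage 1 (AMPLIFY 3): -5*3=-15, 6*3=18, 6*3=18, 2*3=6, 2*3=6 -> [-15, 18, 18, 6, 6]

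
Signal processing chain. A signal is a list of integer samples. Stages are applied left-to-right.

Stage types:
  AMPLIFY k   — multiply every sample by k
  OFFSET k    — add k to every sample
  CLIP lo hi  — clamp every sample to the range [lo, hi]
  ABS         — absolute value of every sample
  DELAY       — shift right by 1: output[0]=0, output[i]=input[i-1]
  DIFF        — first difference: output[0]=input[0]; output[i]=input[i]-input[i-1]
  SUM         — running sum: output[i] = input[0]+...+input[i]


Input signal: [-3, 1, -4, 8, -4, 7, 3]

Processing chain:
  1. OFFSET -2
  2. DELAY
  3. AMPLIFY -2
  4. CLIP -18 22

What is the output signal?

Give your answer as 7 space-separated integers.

Input: [-3, 1, -4, 8, -4, 7, 3]
Stage 1 (OFFSET -2): -3+-2=-5, 1+-2=-1, -4+-2=-6, 8+-2=6, -4+-2=-6, 7+-2=5, 3+-2=1 -> [-5, -1, -6, 6, -6, 5, 1]
Stage 2 (DELAY): [0, -5, -1, -6, 6, -6, 5] = [0, -5, -1, -6, 6, -6, 5] -> [0, -5, -1, -6, 6, -6, 5]
Stage 3 (AMPLIFY -2): 0*-2=0, -5*-2=10, -1*-2=2, -6*-2=12, 6*-2=-12, -6*-2=12, 5*-2=-10 -> [0, 10, 2, 12, -12, 12, -10]
Stage 4 (CLIP -18 22): clip(0,-18,22)=0, clip(10,-18,22)=10, clip(2,-18,22)=2, clip(12,-18,22)=12, clip(-12,-18,22)=-12, clip(12,-18,22)=12, clip(-10,-18,22)=-10 -> [0, 10, 2, 12, -12, 12, -10]

Answer: 0 10 2 12 -12 12 -10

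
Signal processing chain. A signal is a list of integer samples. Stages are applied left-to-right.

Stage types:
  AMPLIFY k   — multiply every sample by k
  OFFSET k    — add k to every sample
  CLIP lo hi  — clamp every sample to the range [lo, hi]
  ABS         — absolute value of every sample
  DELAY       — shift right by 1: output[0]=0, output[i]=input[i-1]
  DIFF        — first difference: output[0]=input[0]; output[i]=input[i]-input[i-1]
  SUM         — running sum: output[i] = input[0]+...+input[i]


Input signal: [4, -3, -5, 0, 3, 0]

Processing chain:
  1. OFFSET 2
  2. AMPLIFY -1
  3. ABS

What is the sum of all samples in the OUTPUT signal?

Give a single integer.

Input: [4, -3, -5, 0, 3, 0]
Stage 1 (OFFSET 2): 4+2=6, -3+2=-1, -5+2=-3, 0+2=2, 3+2=5, 0+2=2 -> [6, -1, -3, 2, 5, 2]
Stage 2 (AMPLIFY -1): 6*-1=-6, -1*-1=1, -3*-1=3, 2*-1=-2, 5*-1=-5, 2*-1=-2 -> [-6, 1, 3, -2, -5, -2]
Stage 3 (ABS): |-6|=6, |1|=1, |3|=3, |-2|=2, |-5|=5, |-2|=2 -> [6, 1, 3, 2, 5, 2]
Output sum: 19

Answer: 19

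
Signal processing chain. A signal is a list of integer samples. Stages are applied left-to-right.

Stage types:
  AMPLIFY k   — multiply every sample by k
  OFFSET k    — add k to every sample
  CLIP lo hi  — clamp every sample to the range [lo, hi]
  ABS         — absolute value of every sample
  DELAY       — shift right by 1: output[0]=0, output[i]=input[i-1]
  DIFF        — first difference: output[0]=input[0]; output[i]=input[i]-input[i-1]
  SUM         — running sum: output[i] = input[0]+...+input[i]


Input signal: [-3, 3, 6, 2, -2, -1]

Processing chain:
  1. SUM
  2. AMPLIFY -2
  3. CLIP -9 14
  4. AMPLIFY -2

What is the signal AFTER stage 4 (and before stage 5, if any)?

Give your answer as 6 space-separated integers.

Input: [-3, 3, 6, 2, -2, -1]
Stage 1 (SUM): sum[0..0]=-3, sum[0..1]=0, sum[0..2]=6, sum[0..3]=8, sum[0..4]=6, sum[0..5]=5 -> [-3, 0, 6, 8, 6, 5]
Stage 2 (AMPLIFY -2): -3*-2=6, 0*-2=0, 6*-2=-12, 8*-2=-16, 6*-2=-12, 5*-2=-10 -> [6, 0, -12, -16, -12, -10]
Stage 3 (CLIP -9 14): clip(6,-9,14)=6, clip(0,-9,14)=0, clip(-12,-9,14)=-9, clip(-16,-9,14)=-9, clip(-12,-9,14)=-9, clip(-10,-9,14)=-9 -> [6, 0, -9, -9, -9, -9]
Stage 4 (AMPLIFY -2): 6*-2=-12, 0*-2=0, -9*-2=18, -9*-2=18, -9*-2=18, -9*-2=18 -> [-12, 0, 18, 18, 18, 18]

Answer: -12 0 18 18 18 18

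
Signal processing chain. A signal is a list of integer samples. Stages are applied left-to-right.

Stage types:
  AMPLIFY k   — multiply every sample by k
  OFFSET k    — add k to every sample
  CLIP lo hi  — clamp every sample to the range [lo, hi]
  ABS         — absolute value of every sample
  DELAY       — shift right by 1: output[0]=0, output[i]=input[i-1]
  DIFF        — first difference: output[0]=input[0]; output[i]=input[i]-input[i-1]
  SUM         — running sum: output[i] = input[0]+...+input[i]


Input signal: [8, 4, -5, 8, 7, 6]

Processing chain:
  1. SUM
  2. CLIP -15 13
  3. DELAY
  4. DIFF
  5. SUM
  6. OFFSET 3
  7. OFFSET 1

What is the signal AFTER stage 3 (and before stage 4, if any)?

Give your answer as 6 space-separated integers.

Answer: 0 8 12 7 13 13

Derivation:
Input: [8, 4, -5, 8, 7, 6]
Stage 1 (SUM): sum[0..0]=8, sum[0..1]=12, sum[0..2]=7, sum[0..3]=15, sum[0..4]=22, sum[0..5]=28 -> [8, 12, 7, 15, 22, 28]
Stage 2 (CLIP -15 13): clip(8,-15,13)=8, clip(12,-15,13)=12, clip(7,-15,13)=7, clip(15,-15,13)=13, clip(22,-15,13)=13, clip(28,-15,13)=13 -> [8, 12, 7, 13, 13, 13]
Stage 3 (DELAY): [0, 8, 12, 7, 13, 13] = [0, 8, 12, 7, 13, 13] -> [0, 8, 12, 7, 13, 13]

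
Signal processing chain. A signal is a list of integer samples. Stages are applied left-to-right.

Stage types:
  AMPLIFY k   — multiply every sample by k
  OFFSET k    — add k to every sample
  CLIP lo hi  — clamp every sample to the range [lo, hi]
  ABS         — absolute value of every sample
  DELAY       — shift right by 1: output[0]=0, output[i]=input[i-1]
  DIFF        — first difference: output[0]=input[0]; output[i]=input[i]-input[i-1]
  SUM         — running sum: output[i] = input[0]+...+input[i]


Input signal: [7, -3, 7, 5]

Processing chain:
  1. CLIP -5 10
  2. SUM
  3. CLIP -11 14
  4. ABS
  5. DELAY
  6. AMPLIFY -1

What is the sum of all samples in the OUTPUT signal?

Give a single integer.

Input: [7, -3, 7, 5]
Stage 1 (CLIP -5 10): clip(7,-5,10)=7, clip(-3,-5,10)=-3, clip(7,-5,10)=7, clip(5,-5,10)=5 -> [7, -3, 7, 5]
Stage 2 (SUM): sum[0..0]=7, sum[0..1]=4, sum[0..2]=11, sum[0..3]=16 -> [7, 4, 11, 16]
Stage 3 (CLIP -11 14): clip(7,-11,14)=7, clip(4,-11,14)=4, clip(11,-11,14)=11, clip(16,-11,14)=14 -> [7, 4, 11, 14]
Stage 4 (ABS): |7|=7, |4|=4, |11|=11, |14|=14 -> [7, 4, 11, 14]
Stage 5 (DELAY): [0, 7, 4, 11] = [0, 7, 4, 11] -> [0, 7, 4, 11]
Stage 6 (AMPLIFY -1): 0*-1=0, 7*-1=-7, 4*-1=-4, 11*-1=-11 -> [0, -7, -4, -11]
Output sum: -22

Answer: -22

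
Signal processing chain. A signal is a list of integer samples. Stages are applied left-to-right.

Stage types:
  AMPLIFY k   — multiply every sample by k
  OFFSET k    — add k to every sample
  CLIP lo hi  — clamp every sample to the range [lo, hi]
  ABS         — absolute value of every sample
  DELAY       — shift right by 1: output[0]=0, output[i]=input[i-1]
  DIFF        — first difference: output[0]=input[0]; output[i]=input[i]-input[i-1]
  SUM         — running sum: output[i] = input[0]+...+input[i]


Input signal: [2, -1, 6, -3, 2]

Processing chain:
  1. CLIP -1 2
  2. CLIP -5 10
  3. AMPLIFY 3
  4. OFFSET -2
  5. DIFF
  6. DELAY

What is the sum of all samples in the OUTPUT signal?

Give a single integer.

Answer: -5

Derivation:
Input: [2, -1, 6, -3, 2]
Stage 1 (CLIP -1 2): clip(2,-1,2)=2, clip(-1,-1,2)=-1, clip(6,-1,2)=2, clip(-3,-1,2)=-1, clip(2,-1,2)=2 -> [2, -1, 2, -1, 2]
Stage 2 (CLIP -5 10): clip(2,-5,10)=2, clip(-1,-5,10)=-1, clip(2,-5,10)=2, clip(-1,-5,10)=-1, clip(2,-5,10)=2 -> [2, -1, 2, -1, 2]
Stage 3 (AMPLIFY 3): 2*3=6, -1*3=-3, 2*3=6, -1*3=-3, 2*3=6 -> [6, -3, 6, -3, 6]
Stage 4 (OFFSET -2): 6+-2=4, -3+-2=-5, 6+-2=4, -3+-2=-5, 6+-2=4 -> [4, -5, 4, -5, 4]
Stage 5 (DIFF): s[0]=4, -5-4=-9, 4--5=9, -5-4=-9, 4--5=9 -> [4, -9, 9, -9, 9]
Stage 6 (DELAY): [0, 4, -9, 9, -9] = [0, 4, -9, 9, -9] -> [0, 4, -9, 9, -9]
Output sum: -5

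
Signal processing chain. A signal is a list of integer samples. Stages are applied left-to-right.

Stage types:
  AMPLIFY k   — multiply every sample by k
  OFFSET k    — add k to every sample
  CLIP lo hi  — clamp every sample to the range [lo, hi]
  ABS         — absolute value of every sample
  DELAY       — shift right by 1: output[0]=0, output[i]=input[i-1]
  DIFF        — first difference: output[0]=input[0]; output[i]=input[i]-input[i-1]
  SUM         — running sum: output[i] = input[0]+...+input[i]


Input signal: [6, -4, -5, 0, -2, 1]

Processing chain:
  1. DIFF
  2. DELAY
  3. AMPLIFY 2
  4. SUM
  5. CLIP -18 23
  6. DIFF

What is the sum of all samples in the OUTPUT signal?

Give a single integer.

Answer: -4

Derivation:
Input: [6, -4, -5, 0, -2, 1]
Stage 1 (DIFF): s[0]=6, -4-6=-10, -5--4=-1, 0--5=5, -2-0=-2, 1--2=3 -> [6, -10, -1, 5, -2, 3]
Stage 2 (DELAY): [0, 6, -10, -1, 5, -2] = [0, 6, -10, -1, 5, -2] -> [0, 6, -10, -1, 5, -2]
Stage 3 (AMPLIFY 2): 0*2=0, 6*2=12, -10*2=-20, -1*2=-2, 5*2=10, -2*2=-4 -> [0, 12, -20, -2, 10, -4]
Stage 4 (SUM): sum[0..0]=0, sum[0..1]=12, sum[0..2]=-8, sum[0..3]=-10, sum[0..4]=0, sum[0..5]=-4 -> [0, 12, -8, -10, 0, -4]
Stage 5 (CLIP -18 23): clip(0,-18,23)=0, clip(12,-18,23)=12, clip(-8,-18,23)=-8, clip(-10,-18,23)=-10, clip(0,-18,23)=0, clip(-4,-18,23)=-4 -> [0, 12, -8, -10, 0, -4]
Stage 6 (DIFF): s[0]=0, 12-0=12, -8-12=-20, -10--8=-2, 0--10=10, -4-0=-4 -> [0, 12, -20, -2, 10, -4]
Output sum: -4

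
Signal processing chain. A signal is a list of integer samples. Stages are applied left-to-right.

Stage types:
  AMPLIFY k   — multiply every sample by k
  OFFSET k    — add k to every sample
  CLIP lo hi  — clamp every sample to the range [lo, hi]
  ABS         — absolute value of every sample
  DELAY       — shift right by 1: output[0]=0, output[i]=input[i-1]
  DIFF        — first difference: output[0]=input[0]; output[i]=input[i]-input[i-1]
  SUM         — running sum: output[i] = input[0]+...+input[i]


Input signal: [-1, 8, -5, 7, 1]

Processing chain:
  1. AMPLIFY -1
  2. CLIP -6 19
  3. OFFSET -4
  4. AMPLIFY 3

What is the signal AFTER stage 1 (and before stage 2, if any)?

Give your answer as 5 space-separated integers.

Input: [-1, 8, -5, 7, 1]
Stage 1 (AMPLIFY -1): -1*-1=1, 8*-1=-8, -5*-1=5, 7*-1=-7, 1*-1=-1 -> [1, -8, 5, -7, -1]

Answer: 1 -8 5 -7 -1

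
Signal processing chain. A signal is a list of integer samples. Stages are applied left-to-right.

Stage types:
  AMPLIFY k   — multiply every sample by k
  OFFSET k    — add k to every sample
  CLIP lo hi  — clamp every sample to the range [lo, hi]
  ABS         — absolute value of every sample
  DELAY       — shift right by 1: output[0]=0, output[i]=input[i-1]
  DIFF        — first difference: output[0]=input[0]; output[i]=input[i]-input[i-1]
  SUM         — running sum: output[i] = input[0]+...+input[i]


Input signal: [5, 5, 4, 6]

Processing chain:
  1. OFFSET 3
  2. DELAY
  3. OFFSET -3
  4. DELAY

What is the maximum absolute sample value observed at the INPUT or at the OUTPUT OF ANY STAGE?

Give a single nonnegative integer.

Input: [5, 5, 4, 6] (max |s|=6)
Stage 1 (OFFSET 3): 5+3=8, 5+3=8, 4+3=7, 6+3=9 -> [8, 8, 7, 9] (max |s|=9)
Stage 2 (DELAY): [0, 8, 8, 7] = [0, 8, 8, 7] -> [0, 8, 8, 7] (max |s|=8)
Stage 3 (OFFSET -3): 0+-3=-3, 8+-3=5, 8+-3=5, 7+-3=4 -> [-3, 5, 5, 4] (max |s|=5)
Stage 4 (DELAY): [0, -3, 5, 5] = [0, -3, 5, 5] -> [0, -3, 5, 5] (max |s|=5)
Overall max amplitude: 9

Answer: 9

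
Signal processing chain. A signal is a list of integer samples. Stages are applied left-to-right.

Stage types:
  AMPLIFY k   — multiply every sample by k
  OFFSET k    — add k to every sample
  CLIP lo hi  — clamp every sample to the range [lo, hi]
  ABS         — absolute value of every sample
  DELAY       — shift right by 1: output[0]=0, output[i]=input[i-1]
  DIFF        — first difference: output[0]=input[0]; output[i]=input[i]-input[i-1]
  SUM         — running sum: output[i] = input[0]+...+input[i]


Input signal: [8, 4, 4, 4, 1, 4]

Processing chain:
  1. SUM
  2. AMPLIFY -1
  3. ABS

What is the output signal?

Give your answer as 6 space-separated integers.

Answer: 8 12 16 20 21 25

Derivation:
Input: [8, 4, 4, 4, 1, 4]
Stage 1 (SUM): sum[0..0]=8, sum[0..1]=12, sum[0..2]=16, sum[0..3]=20, sum[0..4]=21, sum[0..5]=25 -> [8, 12, 16, 20, 21, 25]
Stage 2 (AMPLIFY -1): 8*-1=-8, 12*-1=-12, 16*-1=-16, 20*-1=-20, 21*-1=-21, 25*-1=-25 -> [-8, -12, -16, -20, -21, -25]
Stage 3 (ABS): |-8|=8, |-12|=12, |-16|=16, |-20|=20, |-21|=21, |-25|=25 -> [8, 12, 16, 20, 21, 25]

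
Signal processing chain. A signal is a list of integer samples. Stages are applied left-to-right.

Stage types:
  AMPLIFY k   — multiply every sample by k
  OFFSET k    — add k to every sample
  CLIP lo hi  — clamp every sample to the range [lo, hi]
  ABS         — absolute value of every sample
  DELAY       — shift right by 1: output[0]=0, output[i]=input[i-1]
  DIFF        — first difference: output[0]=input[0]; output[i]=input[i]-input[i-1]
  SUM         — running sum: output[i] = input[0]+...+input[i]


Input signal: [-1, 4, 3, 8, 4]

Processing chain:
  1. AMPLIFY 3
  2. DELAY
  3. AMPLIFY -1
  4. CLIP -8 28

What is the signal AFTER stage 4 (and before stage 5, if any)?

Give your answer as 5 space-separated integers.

Answer: 0 3 -8 -8 -8

Derivation:
Input: [-1, 4, 3, 8, 4]
Stage 1 (AMPLIFY 3): -1*3=-3, 4*3=12, 3*3=9, 8*3=24, 4*3=12 -> [-3, 12, 9, 24, 12]
Stage 2 (DELAY): [0, -3, 12, 9, 24] = [0, -3, 12, 9, 24] -> [0, -3, 12, 9, 24]
Stage 3 (AMPLIFY -1): 0*-1=0, -3*-1=3, 12*-1=-12, 9*-1=-9, 24*-1=-24 -> [0, 3, -12, -9, -24]
Stage 4 (CLIP -8 28): clip(0,-8,28)=0, clip(3,-8,28)=3, clip(-12,-8,28)=-8, clip(-9,-8,28)=-8, clip(-24,-8,28)=-8 -> [0, 3, -8, -8, -8]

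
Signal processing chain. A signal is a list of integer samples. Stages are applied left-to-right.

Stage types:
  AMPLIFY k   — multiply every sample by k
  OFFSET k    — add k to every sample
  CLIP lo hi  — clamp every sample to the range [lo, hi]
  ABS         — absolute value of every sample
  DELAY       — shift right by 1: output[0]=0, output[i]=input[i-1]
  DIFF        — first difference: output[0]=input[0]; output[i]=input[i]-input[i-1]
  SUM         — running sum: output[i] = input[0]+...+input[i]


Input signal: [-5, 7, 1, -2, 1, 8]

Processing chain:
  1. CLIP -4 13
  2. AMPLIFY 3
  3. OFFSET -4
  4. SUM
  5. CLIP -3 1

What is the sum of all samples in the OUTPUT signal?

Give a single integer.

Answer: -7

Derivation:
Input: [-5, 7, 1, -2, 1, 8]
Stage 1 (CLIP -4 13): clip(-5,-4,13)=-4, clip(7,-4,13)=7, clip(1,-4,13)=1, clip(-2,-4,13)=-2, clip(1,-4,13)=1, clip(8,-4,13)=8 -> [-4, 7, 1, -2, 1, 8]
Stage 2 (AMPLIFY 3): -4*3=-12, 7*3=21, 1*3=3, -2*3=-6, 1*3=3, 8*3=24 -> [-12, 21, 3, -6, 3, 24]
Stage 3 (OFFSET -4): -12+-4=-16, 21+-4=17, 3+-4=-1, -6+-4=-10, 3+-4=-1, 24+-4=20 -> [-16, 17, -1, -10, -1, 20]
Stage 4 (SUM): sum[0..0]=-16, sum[0..1]=1, sum[0..2]=0, sum[0..3]=-10, sum[0..4]=-11, sum[0..5]=9 -> [-16, 1, 0, -10, -11, 9]
Stage 5 (CLIP -3 1): clip(-16,-3,1)=-3, clip(1,-3,1)=1, clip(0,-3,1)=0, clip(-10,-3,1)=-3, clip(-11,-3,1)=-3, clip(9,-3,1)=1 -> [-3, 1, 0, -3, -3, 1]
Output sum: -7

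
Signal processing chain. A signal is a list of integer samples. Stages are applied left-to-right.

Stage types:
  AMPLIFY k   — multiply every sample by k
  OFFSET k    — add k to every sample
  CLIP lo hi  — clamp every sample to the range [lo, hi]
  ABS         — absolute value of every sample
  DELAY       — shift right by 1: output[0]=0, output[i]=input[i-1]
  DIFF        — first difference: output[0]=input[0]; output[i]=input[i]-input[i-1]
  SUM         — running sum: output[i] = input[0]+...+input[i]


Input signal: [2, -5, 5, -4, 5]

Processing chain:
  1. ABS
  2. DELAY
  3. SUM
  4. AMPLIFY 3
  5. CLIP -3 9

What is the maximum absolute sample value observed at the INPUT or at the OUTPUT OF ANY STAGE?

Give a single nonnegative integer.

Input: [2, -5, 5, -4, 5] (max |s|=5)
Stage 1 (ABS): |2|=2, |-5|=5, |5|=5, |-4|=4, |5|=5 -> [2, 5, 5, 4, 5] (max |s|=5)
Stage 2 (DELAY): [0, 2, 5, 5, 4] = [0, 2, 5, 5, 4] -> [0, 2, 5, 5, 4] (max |s|=5)
Stage 3 (SUM): sum[0..0]=0, sum[0..1]=2, sum[0..2]=7, sum[0..3]=12, sum[0..4]=16 -> [0, 2, 7, 12, 16] (max |s|=16)
Stage 4 (AMPLIFY 3): 0*3=0, 2*3=6, 7*3=21, 12*3=36, 16*3=48 -> [0, 6, 21, 36, 48] (max |s|=48)
Stage 5 (CLIP -3 9): clip(0,-3,9)=0, clip(6,-3,9)=6, clip(21,-3,9)=9, clip(36,-3,9)=9, clip(48,-3,9)=9 -> [0, 6, 9, 9, 9] (max |s|=9)
Overall max amplitude: 48

Answer: 48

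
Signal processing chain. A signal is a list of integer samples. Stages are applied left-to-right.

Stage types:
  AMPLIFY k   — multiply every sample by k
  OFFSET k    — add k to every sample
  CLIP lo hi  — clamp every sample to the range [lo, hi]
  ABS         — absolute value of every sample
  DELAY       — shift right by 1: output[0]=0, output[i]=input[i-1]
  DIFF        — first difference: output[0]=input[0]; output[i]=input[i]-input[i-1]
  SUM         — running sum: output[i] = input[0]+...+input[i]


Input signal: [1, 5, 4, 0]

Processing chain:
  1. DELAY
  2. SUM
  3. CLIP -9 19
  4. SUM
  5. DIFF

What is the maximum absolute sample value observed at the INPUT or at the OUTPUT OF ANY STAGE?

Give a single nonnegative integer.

Input: [1, 5, 4, 0] (max |s|=5)
Stage 1 (DELAY): [0, 1, 5, 4] = [0, 1, 5, 4] -> [0, 1, 5, 4] (max |s|=5)
Stage 2 (SUM): sum[0..0]=0, sum[0..1]=1, sum[0..2]=6, sum[0..3]=10 -> [0, 1, 6, 10] (max |s|=10)
Stage 3 (CLIP -9 19): clip(0,-9,19)=0, clip(1,-9,19)=1, clip(6,-9,19)=6, clip(10,-9,19)=10 -> [0, 1, 6, 10] (max |s|=10)
Stage 4 (SUM): sum[0..0]=0, sum[0..1]=1, sum[0..2]=7, sum[0..3]=17 -> [0, 1, 7, 17] (max |s|=17)
Stage 5 (DIFF): s[0]=0, 1-0=1, 7-1=6, 17-7=10 -> [0, 1, 6, 10] (max |s|=10)
Overall max amplitude: 17

Answer: 17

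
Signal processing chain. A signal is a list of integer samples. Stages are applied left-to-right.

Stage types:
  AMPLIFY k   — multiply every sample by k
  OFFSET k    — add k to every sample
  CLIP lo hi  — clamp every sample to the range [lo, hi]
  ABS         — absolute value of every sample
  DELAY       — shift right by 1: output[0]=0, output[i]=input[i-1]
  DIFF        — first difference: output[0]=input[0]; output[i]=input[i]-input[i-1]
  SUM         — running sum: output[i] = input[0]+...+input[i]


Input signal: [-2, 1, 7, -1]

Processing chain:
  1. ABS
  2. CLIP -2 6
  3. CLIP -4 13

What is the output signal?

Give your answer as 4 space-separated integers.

Answer: 2 1 6 1

Derivation:
Input: [-2, 1, 7, -1]
Stage 1 (ABS): |-2|=2, |1|=1, |7|=7, |-1|=1 -> [2, 1, 7, 1]
Stage 2 (CLIP -2 6): clip(2,-2,6)=2, clip(1,-2,6)=1, clip(7,-2,6)=6, clip(1,-2,6)=1 -> [2, 1, 6, 1]
Stage 3 (CLIP -4 13): clip(2,-4,13)=2, clip(1,-4,13)=1, clip(6,-4,13)=6, clip(1,-4,13)=1 -> [2, 1, 6, 1]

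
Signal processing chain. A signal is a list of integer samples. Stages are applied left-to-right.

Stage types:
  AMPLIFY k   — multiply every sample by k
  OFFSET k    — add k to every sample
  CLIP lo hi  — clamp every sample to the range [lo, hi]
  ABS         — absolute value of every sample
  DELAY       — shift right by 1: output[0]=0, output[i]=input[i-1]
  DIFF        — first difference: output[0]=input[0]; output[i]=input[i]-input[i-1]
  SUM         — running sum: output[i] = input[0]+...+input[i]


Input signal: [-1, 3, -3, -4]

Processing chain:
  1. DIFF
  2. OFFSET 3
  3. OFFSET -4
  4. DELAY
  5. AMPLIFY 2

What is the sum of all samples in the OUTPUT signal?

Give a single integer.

Answer: -12

Derivation:
Input: [-1, 3, -3, -4]
Stage 1 (DIFF): s[0]=-1, 3--1=4, -3-3=-6, -4--3=-1 -> [-1, 4, -6, -1]
Stage 2 (OFFSET 3): -1+3=2, 4+3=7, -6+3=-3, -1+3=2 -> [2, 7, -3, 2]
Stage 3 (OFFSET -4): 2+-4=-2, 7+-4=3, -3+-4=-7, 2+-4=-2 -> [-2, 3, -7, -2]
Stage 4 (DELAY): [0, -2, 3, -7] = [0, -2, 3, -7] -> [0, -2, 3, -7]
Stage 5 (AMPLIFY 2): 0*2=0, -2*2=-4, 3*2=6, -7*2=-14 -> [0, -4, 6, -14]
Output sum: -12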